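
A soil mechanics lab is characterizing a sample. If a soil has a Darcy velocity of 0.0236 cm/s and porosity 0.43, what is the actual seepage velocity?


Result: 0.05488 cm/s

Derivation:
Using v_s = v_d / n
v_s = 0.0236 / 0.43
v_s = 0.05488 cm/s


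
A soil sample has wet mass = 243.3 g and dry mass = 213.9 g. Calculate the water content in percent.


Using w = (m_wet - m_dry) / m_dry * 100
m_wet - m_dry = 243.3 - 213.9 = 29.4 g
w = 29.4 / 213.9 * 100
w = 13.74 %


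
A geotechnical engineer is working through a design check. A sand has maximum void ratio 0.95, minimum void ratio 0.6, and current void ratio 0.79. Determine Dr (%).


Using Dr = (e_max - e) / (e_max - e_min) * 100
e_max - e = 0.95 - 0.79 = 0.16
e_max - e_min = 0.95 - 0.6 = 0.35
Dr = 0.16 / 0.35 * 100
Dr = 45.71 %


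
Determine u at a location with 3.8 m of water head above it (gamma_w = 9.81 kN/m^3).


Result: 37.28 kPa

Derivation:
Using u = gamma_w * h_w
u = 9.81 * 3.8
u = 37.28 kPa


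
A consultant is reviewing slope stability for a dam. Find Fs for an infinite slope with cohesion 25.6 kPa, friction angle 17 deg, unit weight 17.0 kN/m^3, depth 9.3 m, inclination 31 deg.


Result: 0.876

Derivation:
Using Fs = c / (gamma*H*sin(beta)*cos(beta)) + tan(phi)/tan(beta)
Cohesion contribution = 25.6 / (17.0*9.3*sin(31)*cos(31))
Cohesion contribution = 0.366778
Friction contribution = tan(17)/tan(31) = 0.508821
Fs = 0.366778 + 0.508821
Fs = 0.876


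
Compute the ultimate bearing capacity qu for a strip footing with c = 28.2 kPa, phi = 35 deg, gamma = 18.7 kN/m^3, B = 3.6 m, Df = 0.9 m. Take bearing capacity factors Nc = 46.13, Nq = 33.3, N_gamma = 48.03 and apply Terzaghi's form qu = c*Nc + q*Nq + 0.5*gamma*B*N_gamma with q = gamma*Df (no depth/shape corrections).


Compute qu = c*Nc + gamma*Df*Nq + 0.5*gamma*B*N_gamma
Term 1: 28.2 * 46.13 = 1300.866
Term 2: 18.7 * 0.9 * 33.3 = 560.439
Term 3: 0.5 * 18.7 * 3.6 * 48.03 = 1616.6898
qu = 1300.866 + 560.439 + 1616.6898
qu = 3477.99 kPa


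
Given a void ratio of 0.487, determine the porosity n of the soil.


Using the relation n = e / (1 + e)
n = 0.487 / (1 + 0.487)
n = 0.487 / 1.487
n = 0.3275


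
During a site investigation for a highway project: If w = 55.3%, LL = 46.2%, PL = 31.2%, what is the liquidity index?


Result: 1.607

Derivation:
First compute the plasticity index:
PI = LL - PL = 46.2 - 31.2 = 15.0
Then compute the liquidity index:
LI = (w - PL) / PI
LI = (55.3 - 31.2) / 15.0
LI = 1.607


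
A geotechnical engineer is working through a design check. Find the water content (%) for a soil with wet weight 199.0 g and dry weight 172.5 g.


Result: 15.36 %

Derivation:
Using w = (m_wet - m_dry) / m_dry * 100
m_wet - m_dry = 199.0 - 172.5 = 26.5 g
w = 26.5 / 172.5 * 100
w = 15.36 %


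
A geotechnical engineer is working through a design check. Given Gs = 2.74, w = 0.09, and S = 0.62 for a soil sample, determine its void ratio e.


Using the relation e = Gs * w / S
e = 2.74 * 0.09 / 0.62
e = 0.3977


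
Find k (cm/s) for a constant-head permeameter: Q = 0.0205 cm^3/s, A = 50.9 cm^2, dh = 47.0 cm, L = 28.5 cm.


Compute hydraulic gradient:
i = dh / L = 47.0 / 28.5 = 1.64912
Then apply Darcy's law:
k = Q / (A * i)
k = 0.0205 / (50.9 * 1.64912)
k = 0.0205 / 83.9404
k = 0.000244 cm/s


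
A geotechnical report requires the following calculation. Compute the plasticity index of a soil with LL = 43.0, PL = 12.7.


Result: 30.3

Derivation:
Using PI = LL - PL
PI = 43.0 - 12.7
PI = 30.3


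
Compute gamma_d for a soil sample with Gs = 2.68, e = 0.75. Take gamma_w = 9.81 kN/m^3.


Using gamma_d = Gs * gamma_w / (1 + e)
gamma_d = 2.68 * 9.81 / (1 + 0.75)
gamma_d = 2.68 * 9.81 / 1.75
gamma_d = 15.023 kN/m^3


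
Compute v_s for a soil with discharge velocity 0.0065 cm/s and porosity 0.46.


Using v_s = v_d / n
v_s = 0.0065 / 0.46
v_s = 0.01413 cm/s


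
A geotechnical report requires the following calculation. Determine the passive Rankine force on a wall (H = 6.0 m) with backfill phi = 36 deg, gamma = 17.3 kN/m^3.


Compute passive earth pressure coefficient:
Kp = tan^2(45 + phi/2) = tan^2(63.0) = 3.85184
Compute passive force:
Pp = 0.5 * Kp * gamma * H^2
Pp = 0.5 * 3.85184 * 17.3 * 6.0^2
Pp = 1199.46 kN/m


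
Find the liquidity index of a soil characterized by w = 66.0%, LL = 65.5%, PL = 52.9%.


Result: 1.04

Derivation:
First compute the plasticity index:
PI = LL - PL = 65.5 - 52.9 = 12.6
Then compute the liquidity index:
LI = (w - PL) / PI
LI = (66.0 - 52.9) / 12.6
LI = 1.04


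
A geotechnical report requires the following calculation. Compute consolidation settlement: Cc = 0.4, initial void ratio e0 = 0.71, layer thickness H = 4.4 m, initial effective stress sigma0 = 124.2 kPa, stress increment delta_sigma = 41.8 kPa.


Using Sc = Cc * H / (1 + e0) * log10((sigma0 + delta_sigma) / sigma0)
Stress ratio = (124.2 + 41.8) / 124.2 = 1.33655
log10(1.33655) = 0.125986
Cc * H / (1 + e0) = 0.4 * 4.4 / (1 + 0.71) = 1.02924
Sc = 1.02924 * 0.125986
Sc = 0.1297 m


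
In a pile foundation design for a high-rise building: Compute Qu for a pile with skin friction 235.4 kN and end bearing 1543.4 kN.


Using Qu = Qf + Qb
Qu = 235.4 + 1543.4
Qu = 1778.8 kN


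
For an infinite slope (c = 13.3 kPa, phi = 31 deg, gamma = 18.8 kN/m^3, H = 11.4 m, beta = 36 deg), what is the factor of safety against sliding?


Using Fs = c / (gamma*H*sin(beta)*cos(beta)) + tan(phi)/tan(beta)
Cohesion contribution = 13.3 / (18.8*11.4*sin(36)*cos(36))
Cohesion contribution = 0.130501
Friction contribution = tan(31)/tan(36) = 0.827014
Fs = 0.130501 + 0.827014
Fs = 0.958


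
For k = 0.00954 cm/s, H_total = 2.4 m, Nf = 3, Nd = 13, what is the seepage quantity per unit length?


Convert k to m/s for unit consistency with H:
k = 0.00954 cm/s = 0.00954 / 100 m/s = 9.54e-05 m/s
Using q = k * H * Nf / Nd
Nf / Nd = 3 / 13 = 0.2308
q = 9.54e-05 * 2.4 * 0.2308
q = 5.284e-05 m^3/s per m


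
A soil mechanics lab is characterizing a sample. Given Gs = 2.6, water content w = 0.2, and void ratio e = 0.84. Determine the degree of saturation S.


Using S = Gs * w / e
S = 2.6 * 0.2 / 0.84
S = 0.619


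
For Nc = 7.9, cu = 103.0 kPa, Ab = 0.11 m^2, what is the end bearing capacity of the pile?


Result: 89.51 kN

Derivation:
Using Qb = Nc * cu * Ab
Qb = 7.9 * 103.0 * 0.11
Qb = 89.51 kN


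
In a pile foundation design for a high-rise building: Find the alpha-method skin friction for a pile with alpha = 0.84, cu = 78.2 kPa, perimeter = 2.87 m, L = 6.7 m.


Using Qs = alpha * cu * perimeter * L
Qs = 0.84 * 78.2 * 2.87 * 6.7
Qs = 1263.11 kN


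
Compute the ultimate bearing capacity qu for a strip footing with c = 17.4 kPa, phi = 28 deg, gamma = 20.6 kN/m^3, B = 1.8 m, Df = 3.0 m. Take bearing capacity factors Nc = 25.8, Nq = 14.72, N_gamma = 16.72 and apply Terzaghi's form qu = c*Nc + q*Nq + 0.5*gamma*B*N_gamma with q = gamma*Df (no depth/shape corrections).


Compute qu = c*Nc + gamma*Df*Nq + 0.5*gamma*B*N_gamma
Term 1: 17.4 * 25.8 = 448.92
Term 2: 20.6 * 3.0 * 14.72 = 909.696
Term 3: 0.5 * 20.6 * 1.8 * 16.72 = 309.9888
qu = 448.92 + 909.696 + 309.9888
qu = 1668.6 kPa


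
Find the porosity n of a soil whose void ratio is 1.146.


Using the relation n = e / (1 + e)
n = 1.146 / (1 + 1.146)
n = 1.146 / 2.146
n = 0.534


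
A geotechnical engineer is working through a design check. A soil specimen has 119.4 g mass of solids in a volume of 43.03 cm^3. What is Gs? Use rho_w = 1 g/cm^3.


Using Gs = m_s / (V_s * rho_w)
Since rho_w = 1 g/cm^3:
Gs = 119.4 / 43.03
Gs = 2.775


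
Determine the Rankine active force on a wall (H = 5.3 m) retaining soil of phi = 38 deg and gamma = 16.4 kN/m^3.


Result: 54.79 kN/m

Derivation:
Compute active earth pressure coefficient:
Ka = tan^2(45 - phi/2) = tan^2(26.0) = 0.237883
Compute active force:
Pa = 0.5 * Ka * gamma * H^2
Pa = 0.5 * 0.237883 * 16.4 * 5.3^2
Pa = 54.79 kN/m


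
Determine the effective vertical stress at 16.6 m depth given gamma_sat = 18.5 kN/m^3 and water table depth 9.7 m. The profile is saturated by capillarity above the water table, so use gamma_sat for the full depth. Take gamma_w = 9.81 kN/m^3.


Total stress = gamma_sat * depth
sigma = 18.5 * 16.6 = 307.1 kPa
Pore water pressure u = gamma_w * (depth - d_wt)
u = 9.81 * (16.6 - 9.7) = 67.689 kPa
Effective stress = sigma - u
sigma' = 307.1 - 67.689 = 239.41 kPa


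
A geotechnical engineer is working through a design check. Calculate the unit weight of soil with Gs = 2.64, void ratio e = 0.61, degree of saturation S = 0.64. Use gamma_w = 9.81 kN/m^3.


Using gamma = gamma_w * (Gs + S*e) / (1 + e)
Numerator: Gs + S*e = 2.64 + 0.64*0.61 = 3.0304
Denominator: 1 + e = 1 + 0.61 = 1.61
gamma = 9.81 * 3.0304 / 1.61
gamma = 18.465 kN/m^3


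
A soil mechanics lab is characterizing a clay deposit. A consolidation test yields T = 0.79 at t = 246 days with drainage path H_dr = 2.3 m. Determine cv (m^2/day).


Result: 0.01699 m^2/day

Derivation:
Using cv = T * H_dr^2 / t
H_dr^2 = 2.3^2 = 5.29
cv = 0.79 * 5.29 / 246
cv = 0.01699 m^2/day


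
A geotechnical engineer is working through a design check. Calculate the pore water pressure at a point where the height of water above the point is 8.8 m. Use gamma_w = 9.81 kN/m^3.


Using u = gamma_w * h_w
u = 9.81 * 8.8
u = 86.33 kPa


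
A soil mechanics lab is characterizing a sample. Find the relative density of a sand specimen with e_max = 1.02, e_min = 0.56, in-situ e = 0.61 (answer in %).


Using Dr = (e_max - e) / (e_max - e_min) * 100
e_max - e = 1.02 - 0.61 = 0.41
e_max - e_min = 1.02 - 0.56 = 0.46
Dr = 0.41 / 0.46 * 100
Dr = 89.13 %


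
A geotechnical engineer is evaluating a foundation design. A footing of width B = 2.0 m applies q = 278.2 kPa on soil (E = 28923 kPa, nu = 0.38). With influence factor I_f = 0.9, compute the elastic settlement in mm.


Using Se = q * B * (1 - nu^2) * I_f / E
1 - nu^2 = 1 - 0.38^2 = 0.8556
Se = 278.2 * 2.0 * 0.8556 * 0.9 / 28923
Se = 0.014813 m
Convert to mm: Se = 0.014813 * 1000 = 14.813 mm


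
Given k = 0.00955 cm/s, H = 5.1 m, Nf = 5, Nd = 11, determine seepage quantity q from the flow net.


Convert k to m/s for unit consistency with H:
k = 0.00955 cm/s = 0.00955 / 100 m/s = 9.55e-05 m/s
Using q = k * H * Nf / Nd
Nf / Nd = 5 / 11 = 0.4545
q = 9.55e-05 * 5.1 * 0.4545
q = 0.0002214 m^3/s per m


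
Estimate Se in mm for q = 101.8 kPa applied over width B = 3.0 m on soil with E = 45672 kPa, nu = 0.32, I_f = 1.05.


Using Se = q * B * (1 - nu^2) * I_f / E
1 - nu^2 = 1 - 0.32^2 = 0.8976
Se = 101.8 * 3.0 * 0.8976 * 1.05 / 45672
Se = 0.006302 m
Convert to mm: Se = 0.006302 * 1000 = 6.302 mm


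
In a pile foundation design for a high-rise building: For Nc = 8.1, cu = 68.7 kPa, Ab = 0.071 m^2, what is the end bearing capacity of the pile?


Using Qb = Nc * cu * Ab
Qb = 8.1 * 68.7 * 0.071
Qb = 39.51 kN


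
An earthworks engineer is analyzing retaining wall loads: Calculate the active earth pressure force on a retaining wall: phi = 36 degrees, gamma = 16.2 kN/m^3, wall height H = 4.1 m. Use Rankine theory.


Compute active earth pressure coefficient:
Ka = tan^2(45 - phi/2) = tan^2(27.0) = 0.259616
Compute active force:
Pa = 0.5 * Ka * gamma * H^2
Pa = 0.5 * 0.259616 * 16.2 * 4.1^2
Pa = 35.35 kN/m


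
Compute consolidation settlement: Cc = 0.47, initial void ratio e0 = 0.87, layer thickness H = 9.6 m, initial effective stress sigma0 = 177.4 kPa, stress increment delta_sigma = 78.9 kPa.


Result: 0.3856 m

Derivation:
Using Sc = Cc * H / (1 + e0) * log10((sigma0 + delta_sigma) / sigma0)
Stress ratio = (177.4 + 78.9) / 177.4 = 1.44476
log10(1.44476) = 0.159795
Cc * H / (1 + e0) = 0.47 * 9.6 / (1 + 0.87) = 2.41283
Sc = 2.41283 * 0.159795
Sc = 0.3856 m


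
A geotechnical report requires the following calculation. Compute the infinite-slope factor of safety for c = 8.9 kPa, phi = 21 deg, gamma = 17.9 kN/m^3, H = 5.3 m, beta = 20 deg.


Using Fs = c / (gamma*H*sin(beta)*cos(beta)) + tan(phi)/tan(beta)
Cohesion contribution = 8.9 / (17.9*5.3*sin(20)*cos(20))
Cohesion contribution = 0.291893
Friction contribution = tan(21)/tan(20) = 1.05466
Fs = 0.291893 + 1.05466
Fs = 1.347


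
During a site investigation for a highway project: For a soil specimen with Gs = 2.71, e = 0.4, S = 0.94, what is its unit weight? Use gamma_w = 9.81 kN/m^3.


Result: 21.624 kN/m^3

Derivation:
Using gamma = gamma_w * (Gs + S*e) / (1 + e)
Numerator: Gs + S*e = 2.71 + 0.94*0.4 = 3.086
Denominator: 1 + e = 1 + 0.4 = 1.4
gamma = 9.81 * 3.086 / 1.4
gamma = 21.624 kN/m^3


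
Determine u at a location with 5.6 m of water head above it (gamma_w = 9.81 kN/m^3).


Using u = gamma_w * h_w
u = 9.81 * 5.6
u = 54.94 kPa


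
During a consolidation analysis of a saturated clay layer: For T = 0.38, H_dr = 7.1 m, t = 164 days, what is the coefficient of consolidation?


Result: 0.1168 m^2/day

Derivation:
Using cv = T * H_dr^2 / t
H_dr^2 = 7.1^2 = 50.41
cv = 0.38 * 50.41 / 164
cv = 0.1168 m^2/day


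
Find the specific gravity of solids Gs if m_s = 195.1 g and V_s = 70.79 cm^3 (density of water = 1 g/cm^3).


Using Gs = m_s / (V_s * rho_w)
Since rho_w = 1 g/cm^3:
Gs = 195.1 / 70.79
Gs = 2.756


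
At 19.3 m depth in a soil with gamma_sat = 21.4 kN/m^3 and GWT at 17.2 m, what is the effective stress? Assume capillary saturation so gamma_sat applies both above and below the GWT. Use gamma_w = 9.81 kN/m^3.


Result: 392.42 kPa

Derivation:
Total stress = gamma_sat * depth
sigma = 21.4 * 19.3 = 413.02 kPa
Pore water pressure u = gamma_w * (depth - d_wt)
u = 9.81 * (19.3 - 17.2) = 20.601 kPa
Effective stress = sigma - u
sigma' = 413.02 - 20.601 = 392.42 kPa


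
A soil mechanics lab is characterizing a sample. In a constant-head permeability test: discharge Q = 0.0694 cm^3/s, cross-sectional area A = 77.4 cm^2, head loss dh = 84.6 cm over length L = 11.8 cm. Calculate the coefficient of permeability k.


Compute hydraulic gradient:
i = dh / L = 84.6 / 11.8 = 7.16949
Then apply Darcy's law:
k = Q / (A * i)
k = 0.0694 / (77.4 * 7.16949)
k = 0.0694 / 554.919
k = 0.000125 cm/s


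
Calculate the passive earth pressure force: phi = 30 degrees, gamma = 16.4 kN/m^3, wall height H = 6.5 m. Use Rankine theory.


Result: 1039.35 kN/m

Derivation:
Compute passive earth pressure coefficient:
Kp = tan^2(45 + phi/2) = tan^2(60.0) = 3
Compute passive force:
Pp = 0.5 * Kp * gamma * H^2
Pp = 0.5 * 3 * 16.4 * 6.5^2
Pp = 1039.35 kN/m


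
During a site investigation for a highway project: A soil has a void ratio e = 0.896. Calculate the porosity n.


Using the relation n = e / (1 + e)
n = 0.896 / (1 + 0.896)
n = 0.896 / 1.896
n = 0.4726


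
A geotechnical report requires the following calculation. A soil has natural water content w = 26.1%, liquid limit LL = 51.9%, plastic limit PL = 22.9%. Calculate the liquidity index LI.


First compute the plasticity index:
PI = LL - PL = 51.9 - 22.9 = 29.0
Then compute the liquidity index:
LI = (w - PL) / PI
LI = (26.1 - 22.9) / 29.0
LI = 0.11


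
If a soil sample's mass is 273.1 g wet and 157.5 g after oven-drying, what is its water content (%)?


Result: 73.4 %

Derivation:
Using w = (m_wet - m_dry) / m_dry * 100
m_wet - m_dry = 273.1 - 157.5 = 115.6 g
w = 115.6 / 157.5 * 100
w = 73.4 %


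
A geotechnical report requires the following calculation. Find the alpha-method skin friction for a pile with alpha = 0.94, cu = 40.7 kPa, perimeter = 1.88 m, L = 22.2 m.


Result: 1596.74 kN

Derivation:
Using Qs = alpha * cu * perimeter * L
Qs = 0.94 * 40.7 * 1.88 * 22.2
Qs = 1596.74 kN


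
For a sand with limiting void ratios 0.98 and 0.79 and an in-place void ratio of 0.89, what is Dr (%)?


Result: 47.37 %

Derivation:
Using Dr = (e_max - e) / (e_max - e_min) * 100
e_max - e = 0.98 - 0.89 = 0.09
e_max - e_min = 0.98 - 0.79 = 0.19
Dr = 0.09 / 0.19 * 100
Dr = 47.37 %


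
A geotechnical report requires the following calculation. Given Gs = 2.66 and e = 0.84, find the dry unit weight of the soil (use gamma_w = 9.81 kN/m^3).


Result: 14.182 kN/m^3

Derivation:
Using gamma_d = Gs * gamma_w / (1 + e)
gamma_d = 2.66 * 9.81 / (1 + 0.84)
gamma_d = 2.66 * 9.81 / 1.84
gamma_d = 14.182 kN/m^3


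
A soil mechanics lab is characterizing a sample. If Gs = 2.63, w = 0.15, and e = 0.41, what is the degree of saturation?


Result: 0.9622

Derivation:
Using S = Gs * w / e
S = 2.63 * 0.15 / 0.41
S = 0.9622


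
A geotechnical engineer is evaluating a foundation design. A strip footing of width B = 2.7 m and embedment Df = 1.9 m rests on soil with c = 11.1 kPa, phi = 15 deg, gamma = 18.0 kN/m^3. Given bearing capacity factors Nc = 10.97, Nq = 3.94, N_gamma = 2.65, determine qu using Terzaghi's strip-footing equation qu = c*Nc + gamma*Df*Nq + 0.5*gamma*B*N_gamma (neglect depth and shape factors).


Compute qu = c*Nc + gamma*Df*Nq + 0.5*gamma*B*N_gamma
Term 1: 11.1 * 10.97 = 121.767
Term 2: 18.0 * 1.9 * 3.94 = 134.748
Term 3: 0.5 * 18.0 * 2.7 * 2.65 = 64.395
qu = 121.767 + 134.748 + 64.395
qu = 320.91 kPa


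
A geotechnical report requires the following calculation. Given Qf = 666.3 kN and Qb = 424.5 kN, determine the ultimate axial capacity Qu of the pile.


Result: 1090.8 kN

Derivation:
Using Qu = Qf + Qb
Qu = 666.3 + 424.5
Qu = 1090.8 kN


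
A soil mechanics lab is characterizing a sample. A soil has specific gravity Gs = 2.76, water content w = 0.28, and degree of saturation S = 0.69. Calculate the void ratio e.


Using the relation e = Gs * w / S
e = 2.76 * 0.28 / 0.69
e = 1.12


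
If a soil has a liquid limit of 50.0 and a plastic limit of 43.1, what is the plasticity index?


Using PI = LL - PL
PI = 50.0 - 43.1
PI = 6.9


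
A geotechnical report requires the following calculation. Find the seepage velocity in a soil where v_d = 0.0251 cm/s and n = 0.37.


Using v_s = v_d / n
v_s = 0.0251 / 0.37
v_s = 0.06784 cm/s


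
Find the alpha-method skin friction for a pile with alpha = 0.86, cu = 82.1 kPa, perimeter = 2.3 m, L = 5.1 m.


Using Qs = alpha * cu * perimeter * L
Qs = 0.86 * 82.1 * 2.3 * 5.1
Qs = 828.21 kN


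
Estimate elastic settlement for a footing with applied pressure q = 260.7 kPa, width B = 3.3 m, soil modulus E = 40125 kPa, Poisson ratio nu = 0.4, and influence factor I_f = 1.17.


Using Se = q * B * (1 - nu^2) * I_f / E
1 - nu^2 = 1 - 0.4^2 = 0.84
Se = 260.7 * 3.3 * 0.84 * 1.17 / 40125
Se = 0.021072 m
Convert to mm: Se = 0.021072 * 1000 = 21.072 mm


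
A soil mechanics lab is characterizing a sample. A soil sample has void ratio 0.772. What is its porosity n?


Result: 0.4357

Derivation:
Using the relation n = e / (1 + e)
n = 0.772 / (1 + 0.772)
n = 0.772 / 1.772
n = 0.4357


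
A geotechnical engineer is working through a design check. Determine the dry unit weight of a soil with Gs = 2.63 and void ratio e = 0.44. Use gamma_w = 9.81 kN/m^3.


Using gamma_d = Gs * gamma_w / (1 + e)
gamma_d = 2.63 * 9.81 / (1 + 0.44)
gamma_d = 2.63 * 9.81 / 1.44
gamma_d = 17.917 kN/m^3


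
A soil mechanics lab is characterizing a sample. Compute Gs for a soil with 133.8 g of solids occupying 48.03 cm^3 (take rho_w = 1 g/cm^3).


Using Gs = m_s / (V_s * rho_w)
Since rho_w = 1 g/cm^3:
Gs = 133.8 / 48.03
Gs = 2.786


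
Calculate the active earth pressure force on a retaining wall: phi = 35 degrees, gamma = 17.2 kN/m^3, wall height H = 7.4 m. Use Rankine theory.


Compute active earth pressure coefficient:
Ka = tan^2(45 - phi/2) = tan^2(27.5) = 0.27099
Compute active force:
Pa = 0.5 * Ka * gamma * H^2
Pa = 0.5 * 0.27099 * 17.2 * 7.4^2
Pa = 127.62 kN/m


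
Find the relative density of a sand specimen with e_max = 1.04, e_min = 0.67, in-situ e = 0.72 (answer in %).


Result: 86.49 %

Derivation:
Using Dr = (e_max - e) / (e_max - e_min) * 100
e_max - e = 1.04 - 0.72 = 0.32
e_max - e_min = 1.04 - 0.67 = 0.37
Dr = 0.32 / 0.37 * 100
Dr = 86.49 %


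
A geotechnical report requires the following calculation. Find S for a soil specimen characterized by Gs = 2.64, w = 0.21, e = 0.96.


Using S = Gs * w / e
S = 2.64 * 0.21 / 0.96
S = 0.5775


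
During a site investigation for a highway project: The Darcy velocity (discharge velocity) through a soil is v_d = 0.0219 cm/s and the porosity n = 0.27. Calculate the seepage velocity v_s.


Using v_s = v_d / n
v_s = 0.0219 / 0.27
v_s = 0.08111 cm/s


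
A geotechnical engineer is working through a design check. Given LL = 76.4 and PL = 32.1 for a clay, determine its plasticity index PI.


Result: 44.3

Derivation:
Using PI = LL - PL
PI = 76.4 - 32.1
PI = 44.3


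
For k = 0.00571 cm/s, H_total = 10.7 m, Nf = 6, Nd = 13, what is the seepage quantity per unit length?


Convert k to m/s for unit consistency with H:
k = 0.00571 cm/s = 0.00571 / 100 m/s = 5.71e-05 m/s
Using q = k * H * Nf / Nd
Nf / Nd = 6 / 13 = 0.4615
q = 5.71e-05 * 10.7 * 0.4615
q = 0.000282 m^3/s per m


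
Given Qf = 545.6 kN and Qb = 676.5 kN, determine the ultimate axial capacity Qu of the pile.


Using Qu = Qf + Qb
Qu = 545.6 + 676.5
Qu = 1222.1 kN


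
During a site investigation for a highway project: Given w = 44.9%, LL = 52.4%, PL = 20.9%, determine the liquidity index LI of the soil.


Result: 0.762

Derivation:
First compute the plasticity index:
PI = LL - PL = 52.4 - 20.9 = 31.5
Then compute the liquidity index:
LI = (w - PL) / PI
LI = (44.9 - 20.9) / 31.5
LI = 0.762


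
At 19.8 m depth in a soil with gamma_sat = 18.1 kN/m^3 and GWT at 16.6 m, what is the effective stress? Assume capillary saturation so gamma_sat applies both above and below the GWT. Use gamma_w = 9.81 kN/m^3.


Result: 326.99 kPa

Derivation:
Total stress = gamma_sat * depth
sigma = 18.1 * 19.8 = 358.38 kPa
Pore water pressure u = gamma_w * (depth - d_wt)
u = 9.81 * (19.8 - 16.6) = 31.392 kPa
Effective stress = sigma - u
sigma' = 358.38 - 31.392 = 326.99 kPa


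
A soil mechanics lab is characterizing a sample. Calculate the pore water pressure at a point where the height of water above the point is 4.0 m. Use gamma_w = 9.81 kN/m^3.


Using u = gamma_w * h_w
u = 9.81 * 4.0
u = 39.24 kPa


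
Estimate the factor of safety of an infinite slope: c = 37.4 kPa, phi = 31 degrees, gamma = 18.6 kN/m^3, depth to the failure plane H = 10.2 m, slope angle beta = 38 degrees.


Using Fs = c / (gamma*H*sin(beta)*cos(beta)) + tan(phi)/tan(beta)
Cohesion contribution = 37.4 / (18.6*10.2*sin(38)*cos(38))
Cohesion contribution = 0.406335
Friction contribution = tan(31)/tan(38) = 0.769067
Fs = 0.406335 + 0.769067
Fs = 1.175


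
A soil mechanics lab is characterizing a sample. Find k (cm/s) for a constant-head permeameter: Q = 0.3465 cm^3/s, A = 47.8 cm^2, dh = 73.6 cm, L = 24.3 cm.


Result: 0.002393 cm/s

Derivation:
Compute hydraulic gradient:
i = dh / L = 73.6 / 24.3 = 3.02881
Then apply Darcy's law:
k = Q / (A * i)
k = 0.3465 / (47.8 * 3.02881)
k = 0.3465 / 144.777
k = 0.002393 cm/s


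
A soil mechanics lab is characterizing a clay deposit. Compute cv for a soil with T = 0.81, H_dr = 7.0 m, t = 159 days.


Result: 0.24962 m^2/day

Derivation:
Using cv = T * H_dr^2 / t
H_dr^2 = 7.0^2 = 49.0
cv = 0.81 * 49.0 / 159
cv = 0.24962 m^2/day


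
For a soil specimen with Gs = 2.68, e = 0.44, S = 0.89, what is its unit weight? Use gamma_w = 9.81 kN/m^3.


Using gamma = gamma_w * (Gs + S*e) / (1 + e)
Numerator: Gs + S*e = 2.68 + 0.89*0.44 = 3.0716
Denominator: 1 + e = 1 + 0.44 = 1.44
gamma = 9.81 * 3.0716 / 1.44
gamma = 20.925 kN/m^3


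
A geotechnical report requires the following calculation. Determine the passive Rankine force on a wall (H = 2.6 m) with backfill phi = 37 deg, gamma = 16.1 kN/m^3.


Compute passive earth pressure coefficient:
Kp = tan^2(45 + phi/2) = tan^2(63.5) = 4.022791
Compute passive force:
Pp = 0.5 * Kp * gamma * H^2
Pp = 0.5 * 4.022791 * 16.1 * 2.6^2
Pp = 218.91 kN/m


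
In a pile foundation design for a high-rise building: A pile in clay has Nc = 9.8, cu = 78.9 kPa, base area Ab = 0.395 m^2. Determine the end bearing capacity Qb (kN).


Result: 305.42 kN

Derivation:
Using Qb = Nc * cu * Ab
Qb = 9.8 * 78.9 * 0.395
Qb = 305.42 kN


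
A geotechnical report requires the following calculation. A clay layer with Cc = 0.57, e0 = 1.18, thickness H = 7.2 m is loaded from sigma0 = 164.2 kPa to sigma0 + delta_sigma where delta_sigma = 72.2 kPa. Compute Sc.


Using Sc = Cc * H / (1 + e0) * log10((sigma0 + delta_sigma) / sigma0)
Stress ratio = (164.2 + 72.2) / 164.2 = 1.43971
log10(1.43971) = 0.158274
Cc * H / (1 + e0) = 0.57 * 7.2 / (1 + 1.18) = 1.88257
Sc = 1.88257 * 0.158274
Sc = 0.298 m


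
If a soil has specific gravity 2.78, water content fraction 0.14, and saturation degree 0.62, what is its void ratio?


Using the relation e = Gs * w / S
e = 2.78 * 0.14 / 0.62
e = 0.6277


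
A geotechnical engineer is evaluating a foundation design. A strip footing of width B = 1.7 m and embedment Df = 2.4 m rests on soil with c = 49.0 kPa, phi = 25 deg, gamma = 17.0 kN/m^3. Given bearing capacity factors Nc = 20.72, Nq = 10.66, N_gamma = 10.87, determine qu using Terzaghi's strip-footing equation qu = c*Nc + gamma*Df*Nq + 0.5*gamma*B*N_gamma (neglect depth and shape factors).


Result: 1607.28 kPa

Derivation:
Compute qu = c*Nc + gamma*Df*Nq + 0.5*gamma*B*N_gamma
Term 1: 49.0 * 20.72 = 1015.28
Term 2: 17.0 * 2.4 * 10.66 = 434.928
Term 3: 0.5 * 17.0 * 1.7 * 10.87 = 157.0715
qu = 1015.28 + 434.928 + 157.0715
qu = 1607.28 kPa


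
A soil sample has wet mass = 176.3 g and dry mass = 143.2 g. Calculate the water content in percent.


Using w = (m_wet - m_dry) / m_dry * 100
m_wet - m_dry = 176.3 - 143.2 = 33.1 g
w = 33.1 / 143.2 * 100
w = 23.11 %


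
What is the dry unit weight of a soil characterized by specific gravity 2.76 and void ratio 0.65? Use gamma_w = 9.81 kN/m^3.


Using gamma_d = Gs * gamma_w / (1 + e)
gamma_d = 2.76 * 9.81 / (1 + 0.65)
gamma_d = 2.76 * 9.81 / 1.65
gamma_d = 16.409 kN/m^3


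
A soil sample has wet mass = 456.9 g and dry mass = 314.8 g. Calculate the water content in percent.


Result: 45.14 %

Derivation:
Using w = (m_wet - m_dry) / m_dry * 100
m_wet - m_dry = 456.9 - 314.8 = 142.1 g
w = 142.1 / 314.8 * 100
w = 45.14 %


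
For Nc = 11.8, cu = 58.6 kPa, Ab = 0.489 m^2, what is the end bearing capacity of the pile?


Result: 338.13 kN

Derivation:
Using Qb = Nc * cu * Ab
Qb = 11.8 * 58.6 * 0.489
Qb = 338.13 kN


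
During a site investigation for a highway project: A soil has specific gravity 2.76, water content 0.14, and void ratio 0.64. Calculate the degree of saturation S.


Using S = Gs * w / e
S = 2.76 * 0.14 / 0.64
S = 0.6038


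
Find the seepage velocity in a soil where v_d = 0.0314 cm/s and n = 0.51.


Using v_s = v_d / n
v_s = 0.0314 / 0.51
v_s = 0.06157 cm/s


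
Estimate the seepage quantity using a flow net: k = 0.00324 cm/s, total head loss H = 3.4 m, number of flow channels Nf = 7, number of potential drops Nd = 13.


Convert k to m/s for unit consistency with H:
k = 0.00324 cm/s = 0.00324 / 100 m/s = 3.24e-05 m/s
Using q = k * H * Nf / Nd
Nf / Nd = 7 / 13 = 0.5385
q = 3.24e-05 * 3.4 * 0.5385
q = 5.932e-05 m^3/s per m


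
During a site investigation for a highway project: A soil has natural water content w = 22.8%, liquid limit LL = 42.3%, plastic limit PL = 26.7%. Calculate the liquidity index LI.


First compute the plasticity index:
PI = LL - PL = 42.3 - 26.7 = 15.6
Then compute the liquidity index:
LI = (w - PL) / PI
LI = (22.8 - 26.7) / 15.6
LI = -0.25


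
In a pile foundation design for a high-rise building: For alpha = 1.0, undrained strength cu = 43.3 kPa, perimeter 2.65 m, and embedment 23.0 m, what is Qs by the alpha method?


Using Qs = alpha * cu * perimeter * L
Qs = 1.0 * 43.3 * 2.65 * 23.0
Qs = 2639.13 kN


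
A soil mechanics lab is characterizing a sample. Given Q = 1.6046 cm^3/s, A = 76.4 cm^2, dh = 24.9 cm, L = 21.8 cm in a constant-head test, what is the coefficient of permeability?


Result: 0.018388 cm/s

Derivation:
Compute hydraulic gradient:
i = dh / L = 24.9 / 21.8 = 1.1422
Then apply Darcy's law:
k = Q / (A * i)
k = 1.6046 / (76.4 * 1.1422)
k = 1.6046 / 87.2642
k = 0.018388 cm/s


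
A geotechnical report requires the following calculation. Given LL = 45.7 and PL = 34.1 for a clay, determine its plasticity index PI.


Result: 11.6

Derivation:
Using PI = LL - PL
PI = 45.7 - 34.1
PI = 11.6


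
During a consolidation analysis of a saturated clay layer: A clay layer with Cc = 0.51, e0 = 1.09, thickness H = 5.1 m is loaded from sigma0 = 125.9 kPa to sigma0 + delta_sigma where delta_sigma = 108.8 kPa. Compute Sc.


Using Sc = Cc * H / (1 + e0) * log10((sigma0 + delta_sigma) / sigma0)
Stress ratio = (125.9 + 108.8) / 125.9 = 1.86418
log10(1.86418) = 0.270487
Cc * H / (1 + e0) = 0.51 * 5.1 / (1 + 1.09) = 1.2445
Sc = 1.2445 * 0.270487
Sc = 0.3366 m


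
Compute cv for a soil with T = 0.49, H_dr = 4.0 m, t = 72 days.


Using cv = T * H_dr^2 / t
H_dr^2 = 4.0^2 = 16.0
cv = 0.49 * 16.0 / 72
cv = 0.10889 m^2/day


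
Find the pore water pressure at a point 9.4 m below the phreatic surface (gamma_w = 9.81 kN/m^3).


Result: 92.21 kPa

Derivation:
Using u = gamma_w * h_w
u = 9.81 * 9.4
u = 92.21 kPa


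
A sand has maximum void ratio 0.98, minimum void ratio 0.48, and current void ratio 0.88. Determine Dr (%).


Using Dr = (e_max - e) / (e_max - e_min) * 100
e_max - e = 0.98 - 0.88 = 0.1
e_max - e_min = 0.98 - 0.48 = 0.5
Dr = 0.1 / 0.5 * 100
Dr = 20.0 %


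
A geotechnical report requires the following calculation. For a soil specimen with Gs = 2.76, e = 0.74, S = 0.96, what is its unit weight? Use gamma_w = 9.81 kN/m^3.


Using gamma = gamma_w * (Gs + S*e) / (1 + e)
Numerator: Gs + S*e = 2.76 + 0.96*0.74 = 3.4704
Denominator: 1 + e = 1 + 0.74 = 1.74
gamma = 9.81 * 3.4704 / 1.74
gamma = 19.566 kN/m^3


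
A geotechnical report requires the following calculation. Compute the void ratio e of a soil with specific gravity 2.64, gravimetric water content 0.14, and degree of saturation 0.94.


Using the relation e = Gs * w / S
e = 2.64 * 0.14 / 0.94
e = 0.3932


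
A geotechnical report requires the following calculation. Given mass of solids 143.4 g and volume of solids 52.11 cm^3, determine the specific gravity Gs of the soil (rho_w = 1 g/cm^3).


Using Gs = m_s / (V_s * rho_w)
Since rho_w = 1 g/cm^3:
Gs = 143.4 / 52.11
Gs = 2.752


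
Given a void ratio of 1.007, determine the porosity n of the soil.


Using the relation n = e / (1 + e)
n = 1.007 / (1 + 1.007)
n = 1.007 / 2.007
n = 0.5017


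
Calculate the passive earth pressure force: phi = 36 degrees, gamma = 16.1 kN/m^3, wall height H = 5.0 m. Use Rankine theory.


Result: 775.18 kN/m

Derivation:
Compute passive earth pressure coefficient:
Kp = tan^2(45 + phi/2) = tan^2(63.0) = 3.85184
Compute passive force:
Pp = 0.5 * Kp * gamma * H^2
Pp = 0.5 * 3.85184 * 16.1 * 5.0^2
Pp = 775.18 kN/m


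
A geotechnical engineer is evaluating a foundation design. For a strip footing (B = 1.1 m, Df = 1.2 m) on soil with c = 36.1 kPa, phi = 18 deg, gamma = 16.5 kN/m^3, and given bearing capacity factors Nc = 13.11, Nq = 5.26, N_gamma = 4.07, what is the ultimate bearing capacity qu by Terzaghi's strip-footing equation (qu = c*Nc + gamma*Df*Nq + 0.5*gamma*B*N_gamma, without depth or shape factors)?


Compute qu = c*Nc + gamma*Df*Nq + 0.5*gamma*B*N_gamma
Term 1: 36.1 * 13.11 = 473.271
Term 2: 16.5 * 1.2 * 5.26 = 104.148
Term 3: 0.5 * 16.5 * 1.1 * 4.07 = 36.93525
qu = 473.271 + 104.148 + 36.93525
qu = 614.35 kPa


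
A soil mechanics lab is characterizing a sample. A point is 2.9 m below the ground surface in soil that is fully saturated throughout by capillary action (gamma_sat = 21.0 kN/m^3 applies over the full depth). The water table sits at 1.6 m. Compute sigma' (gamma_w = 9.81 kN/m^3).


Result: 48.15 kPa

Derivation:
Total stress = gamma_sat * depth
sigma = 21.0 * 2.9 = 60.9 kPa
Pore water pressure u = gamma_w * (depth - d_wt)
u = 9.81 * (2.9 - 1.6) = 12.753 kPa
Effective stress = sigma - u
sigma' = 60.9 - 12.753 = 48.15 kPa


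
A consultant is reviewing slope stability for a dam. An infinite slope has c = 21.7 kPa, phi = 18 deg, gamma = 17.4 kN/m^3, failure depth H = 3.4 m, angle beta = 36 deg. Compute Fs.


Using Fs = c / (gamma*H*sin(beta)*cos(beta)) + tan(phi)/tan(beta)
Cohesion contribution = 21.7 / (17.4*3.4*sin(36)*cos(36))
Cohesion contribution = 0.771357
Friction contribution = tan(18)/tan(36) = 0.447214
Fs = 0.771357 + 0.447214
Fs = 1.219


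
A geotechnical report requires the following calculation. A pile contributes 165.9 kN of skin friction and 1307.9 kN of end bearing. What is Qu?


Result: 1473.8 kN

Derivation:
Using Qu = Qf + Qb
Qu = 165.9 + 1307.9
Qu = 1473.8 kN


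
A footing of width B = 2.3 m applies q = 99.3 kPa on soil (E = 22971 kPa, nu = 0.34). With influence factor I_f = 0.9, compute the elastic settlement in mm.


Using Se = q * B * (1 - nu^2) * I_f / E
1 - nu^2 = 1 - 0.34^2 = 0.8844
Se = 99.3 * 2.3 * 0.8844 * 0.9 / 22971
Se = 0.007914 m
Convert to mm: Se = 0.007914 * 1000 = 7.914 mm


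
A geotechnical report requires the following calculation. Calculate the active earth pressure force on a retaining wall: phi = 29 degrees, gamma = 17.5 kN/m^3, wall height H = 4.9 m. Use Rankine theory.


Compute active earth pressure coefficient:
Ka = tan^2(45 - phi/2) = tan^2(30.5) = 0.346974
Compute active force:
Pa = 0.5 * Ka * gamma * H^2
Pa = 0.5 * 0.346974 * 17.5 * 4.9^2
Pa = 72.89 kN/m


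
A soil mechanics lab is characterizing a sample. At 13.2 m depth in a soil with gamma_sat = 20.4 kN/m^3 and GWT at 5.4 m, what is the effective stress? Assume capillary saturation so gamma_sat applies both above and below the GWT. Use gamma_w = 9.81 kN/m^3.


Result: 192.76 kPa

Derivation:
Total stress = gamma_sat * depth
sigma = 20.4 * 13.2 = 269.28 kPa
Pore water pressure u = gamma_w * (depth - d_wt)
u = 9.81 * (13.2 - 5.4) = 76.518 kPa
Effective stress = sigma - u
sigma' = 269.28 - 76.518 = 192.76 kPa


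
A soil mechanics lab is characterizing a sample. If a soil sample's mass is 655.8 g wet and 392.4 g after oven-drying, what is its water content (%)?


Using w = (m_wet - m_dry) / m_dry * 100
m_wet - m_dry = 655.8 - 392.4 = 263.4 g
w = 263.4 / 392.4 * 100
w = 67.13 %


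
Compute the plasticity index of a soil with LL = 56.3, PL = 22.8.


Using PI = LL - PL
PI = 56.3 - 22.8
PI = 33.5


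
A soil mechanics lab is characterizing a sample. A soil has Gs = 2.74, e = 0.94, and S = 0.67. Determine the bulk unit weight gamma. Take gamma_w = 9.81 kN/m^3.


Using gamma = gamma_w * (Gs + S*e) / (1 + e)
Numerator: Gs + S*e = 2.74 + 0.67*0.94 = 3.3698
Denominator: 1 + e = 1 + 0.94 = 1.94
gamma = 9.81 * 3.3698 / 1.94
gamma = 17.04 kN/m^3


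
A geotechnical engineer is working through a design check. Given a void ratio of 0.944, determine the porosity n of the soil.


Using the relation n = e / (1 + e)
n = 0.944 / (1 + 0.944)
n = 0.944 / 1.944
n = 0.4856


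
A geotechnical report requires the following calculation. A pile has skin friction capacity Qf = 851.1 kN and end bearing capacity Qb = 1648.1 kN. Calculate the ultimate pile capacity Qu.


Result: 2499.2 kN

Derivation:
Using Qu = Qf + Qb
Qu = 851.1 + 1648.1
Qu = 2499.2 kN


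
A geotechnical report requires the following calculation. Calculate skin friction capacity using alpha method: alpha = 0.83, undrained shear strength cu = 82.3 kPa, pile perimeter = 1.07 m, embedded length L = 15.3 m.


Using Qs = alpha * cu * perimeter * L
Qs = 0.83 * 82.3 * 1.07 * 15.3
Qs = 1118.29 kN


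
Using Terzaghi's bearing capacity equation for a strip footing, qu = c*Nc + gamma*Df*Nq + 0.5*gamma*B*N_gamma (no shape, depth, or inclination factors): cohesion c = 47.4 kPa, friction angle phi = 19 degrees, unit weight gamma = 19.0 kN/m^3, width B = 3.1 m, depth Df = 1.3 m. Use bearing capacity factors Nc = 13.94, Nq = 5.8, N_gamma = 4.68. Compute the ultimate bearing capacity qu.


Compute qu = c*Nc + gamma*Df*Nq + 0.5*gamma*B*N_gamma
Term 1: 47.4 * 13.94 = 660.756
Term 2: 19.0 * 1.3 * 5.8 = 143.26
Term 3: 0.5 * 19.0 * 3.1 * 4.68 = 137.826
qu = 660.756 + 143.26 + 137.826
qu = 941.84 kPa


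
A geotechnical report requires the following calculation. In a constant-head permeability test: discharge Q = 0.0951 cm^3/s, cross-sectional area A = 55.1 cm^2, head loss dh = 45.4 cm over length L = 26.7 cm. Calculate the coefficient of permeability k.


Result: 0.001015 cm/s

Derivation:
Compute hydraulic gradient:
i = dh / L = 45.4 / 26.7 = 1.70037
Then apply Darcy's law:
k = Q / (A * i)
k = 0.0951 / (55.1 * 1.70037)
k = 0.0951 / 93.6906
k = 0.001015 cm/s


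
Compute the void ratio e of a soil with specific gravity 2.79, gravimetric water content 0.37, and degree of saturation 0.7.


Using the relation e = Gs * w / S
e = 2.79 * 0.37 / 0.7
e = 1.4747


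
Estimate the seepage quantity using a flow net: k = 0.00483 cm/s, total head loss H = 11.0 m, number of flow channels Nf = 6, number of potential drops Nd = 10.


Result: 0.0003188 m^3/s per m

Derivation:
Convert k to m/s for unit consistency with H:
k = 0.00483 cm/s = 0.00483 / 100 m/s = 4.83e-05 m/s
Using q = k * H * Nf / Nd
Nf / Nd = 6 / 10 = 0.6
q = 4.83e-05 * 11.0 * 0.6
q = 0.0003188 m^3/s per m


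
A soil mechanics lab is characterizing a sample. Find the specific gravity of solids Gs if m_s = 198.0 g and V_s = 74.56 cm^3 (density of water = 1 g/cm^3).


Result: 2.656

Derivation:
Using Gs = m_s / (V_s * rho_w)
Since rho_w = 1 g/cm^3:
Gs = 198.0 / 74.56
Gs = 2.656


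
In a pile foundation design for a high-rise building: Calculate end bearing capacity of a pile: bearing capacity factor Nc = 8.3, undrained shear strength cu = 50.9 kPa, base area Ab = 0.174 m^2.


Result: 73.51 kN

Derivation:
Using Qb = Nc * cu * Ab
Qb = 8.3 * 50.9 * 0.174
Qb = 73.51 kN


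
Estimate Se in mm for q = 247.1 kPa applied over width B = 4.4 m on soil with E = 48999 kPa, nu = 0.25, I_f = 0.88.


Result: 18.306 mm

Derivation:
Using Se = q * B * (1 - nu^2) * I_f / E
1 - nu^2 = 1 - 0.25^2 = 0.9375
Se = 247.1 * 4.4 * 0.9375 * 0.88 / 48999
Se = 0.018306 m
Convert to mm: Se = 0.018306 * 1000 = 18.306 mm


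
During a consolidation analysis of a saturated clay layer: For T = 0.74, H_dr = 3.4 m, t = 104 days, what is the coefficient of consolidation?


Result: 0.08225 m^2/day

Derivation:
Using cv = T * H_dr^2 / t
H_dr^2 = 3.4^2 = 11.56
cv = 0.74 * 11.56 / 104
cv = 0.08225 m^2/day


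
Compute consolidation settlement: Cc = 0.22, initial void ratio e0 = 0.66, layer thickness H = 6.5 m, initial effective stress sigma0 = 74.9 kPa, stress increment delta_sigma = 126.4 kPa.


Using Sc = Cc * H / (1 + e0) * log10((sigma0 + delta_sigma) / sigma0)
Stress ratio = (74.9 + 126.4) / 74.9 = 2.68758
log10(2.68758) = 0.429362
Cc * H / (1 + e0) = 0.22 * 6.5 / (1 + 0.66) = 0.861446
Sc = 0.861446 * 0.429362
Sc = 0.3699 m


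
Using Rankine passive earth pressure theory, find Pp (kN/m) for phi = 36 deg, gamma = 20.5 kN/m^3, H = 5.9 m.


Compute passive earth pressure coefficient:
Kp = tan^2(45 + phi/2) = tan^2(63.0) = 3.85184
Compute passive force:
Pp = 0.5 * Kp * gamma * H^2
Pp = 0.5 * 3.85184 * 20.5 * 5.9^2
Pp = 1374.35 kN/m


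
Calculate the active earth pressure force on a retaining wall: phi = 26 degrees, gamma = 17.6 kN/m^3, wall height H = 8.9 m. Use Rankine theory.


Compute active earth pressure coefficient:
Ka = tan^2(45 - phi/2) = tan^2(32.0) = 0.390462
Compute active force:
Pa = 0.5 * Ka * gamma * H^2
Pa = 0.5 * 0.390462 * 17.6 * 8.9^2
Pa = 272.17 kN/m


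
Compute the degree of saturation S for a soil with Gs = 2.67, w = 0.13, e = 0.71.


Using S = Gs * w / e
S = 2.67 * 0.13 / 0.71
S = 0.4889


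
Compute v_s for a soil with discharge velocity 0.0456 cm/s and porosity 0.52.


Result: 0.08769 cm/s

Derivation:
Using v_s = v_d / n
v_s = 0.0456 / 0.52
v_s = 0.08769 cm/s
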